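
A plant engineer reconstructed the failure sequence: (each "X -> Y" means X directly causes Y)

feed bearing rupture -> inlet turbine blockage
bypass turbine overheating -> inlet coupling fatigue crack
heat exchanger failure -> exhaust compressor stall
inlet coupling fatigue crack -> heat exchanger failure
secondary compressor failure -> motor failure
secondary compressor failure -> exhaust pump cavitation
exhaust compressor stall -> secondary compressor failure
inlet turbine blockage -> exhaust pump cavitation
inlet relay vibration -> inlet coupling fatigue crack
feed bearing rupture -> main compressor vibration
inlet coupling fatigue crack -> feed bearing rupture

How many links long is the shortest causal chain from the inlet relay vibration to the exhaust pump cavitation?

Shortest chain: the inlet relay vibration → the inlet coupling fatigue crack → the feed bearing rupture → the inlet turbine blockage → the exhaust pump cavitation.

4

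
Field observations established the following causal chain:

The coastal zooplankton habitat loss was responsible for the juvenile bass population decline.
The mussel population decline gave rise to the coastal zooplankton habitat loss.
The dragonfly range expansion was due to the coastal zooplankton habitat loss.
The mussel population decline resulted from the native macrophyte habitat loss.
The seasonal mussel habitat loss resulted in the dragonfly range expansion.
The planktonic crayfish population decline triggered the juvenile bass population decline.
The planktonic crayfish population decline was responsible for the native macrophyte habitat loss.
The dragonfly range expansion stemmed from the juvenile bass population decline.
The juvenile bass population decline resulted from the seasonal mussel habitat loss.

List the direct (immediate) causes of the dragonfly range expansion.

Upstream contributors include the planktonic crayfish population decline, the native macrophyte habitat loss, the mussel population decline, but only the coastal zooplankton habitat loss, the juvenile bass population decline, the seasonal mussel habitat loss feed directly into the dragonfly range expansion.

the coastal zooplankton habitat loss, the juvenile bass population decline, the seasonal mussel habitat loss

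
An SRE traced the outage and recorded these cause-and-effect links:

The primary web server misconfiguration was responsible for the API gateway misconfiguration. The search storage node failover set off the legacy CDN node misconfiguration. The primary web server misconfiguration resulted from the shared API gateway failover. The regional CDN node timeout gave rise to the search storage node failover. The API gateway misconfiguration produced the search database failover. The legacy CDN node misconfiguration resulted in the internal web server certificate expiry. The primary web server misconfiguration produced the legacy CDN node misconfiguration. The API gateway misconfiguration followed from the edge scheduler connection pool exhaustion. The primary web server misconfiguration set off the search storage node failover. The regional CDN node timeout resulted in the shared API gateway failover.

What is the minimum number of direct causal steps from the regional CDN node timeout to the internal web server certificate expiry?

3

Shortest chain: the regional CDN node timeout → the search storage node failover → the legacy CDN node misconfiguration → the internal web server certificate expiry.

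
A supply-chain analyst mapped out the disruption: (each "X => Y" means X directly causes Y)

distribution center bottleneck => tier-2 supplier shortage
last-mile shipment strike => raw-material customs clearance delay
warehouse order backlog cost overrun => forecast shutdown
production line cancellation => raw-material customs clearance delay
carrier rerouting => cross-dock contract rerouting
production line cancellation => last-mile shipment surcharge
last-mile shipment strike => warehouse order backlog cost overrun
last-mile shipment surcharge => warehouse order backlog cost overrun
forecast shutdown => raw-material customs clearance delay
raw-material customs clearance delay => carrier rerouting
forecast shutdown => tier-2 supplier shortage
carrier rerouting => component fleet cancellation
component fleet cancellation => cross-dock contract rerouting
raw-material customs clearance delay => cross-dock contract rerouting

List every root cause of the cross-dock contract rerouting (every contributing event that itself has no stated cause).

the last-mile shipment strike, the production line cancellation

Tracing upstream from the cross-dock contract rerouting: the cross-dock contract rerouting ← the raw-material customs clearance delay ← the last-mile shipment strike.
A separate upstream branch: the cross-dock contract rerouting ← the raw-material customs clearance delay ← the production line cancellation.
Each of those chain origins has no stated cause.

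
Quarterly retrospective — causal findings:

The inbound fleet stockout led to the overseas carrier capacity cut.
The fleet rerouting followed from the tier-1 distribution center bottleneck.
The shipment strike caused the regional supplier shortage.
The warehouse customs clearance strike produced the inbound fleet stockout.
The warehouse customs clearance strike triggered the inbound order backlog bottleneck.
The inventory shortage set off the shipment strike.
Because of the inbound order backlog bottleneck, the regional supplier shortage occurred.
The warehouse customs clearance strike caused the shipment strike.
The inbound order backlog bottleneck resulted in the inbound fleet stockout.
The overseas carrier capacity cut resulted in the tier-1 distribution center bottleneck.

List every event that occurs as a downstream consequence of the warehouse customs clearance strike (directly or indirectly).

the fleet rerouting, the inbound fleet stockout, the inbound order backlog bottleneck, the overseas carrier capacity cut, the regional supplier shortage, the shipment strike, the tier-1 distribution center bottleneck

Direct effects: the inbound order backlog bottleneck, the inbound fleet stockout, the shipment strike.
2 steps out: the overseas carrier capacity cut, the regional supplier shortage.
3 steps out: the tier-1 distribution center bottleneck.
4 steps out: the fleet rerouting.
Not reachable from it: the inventory shortage.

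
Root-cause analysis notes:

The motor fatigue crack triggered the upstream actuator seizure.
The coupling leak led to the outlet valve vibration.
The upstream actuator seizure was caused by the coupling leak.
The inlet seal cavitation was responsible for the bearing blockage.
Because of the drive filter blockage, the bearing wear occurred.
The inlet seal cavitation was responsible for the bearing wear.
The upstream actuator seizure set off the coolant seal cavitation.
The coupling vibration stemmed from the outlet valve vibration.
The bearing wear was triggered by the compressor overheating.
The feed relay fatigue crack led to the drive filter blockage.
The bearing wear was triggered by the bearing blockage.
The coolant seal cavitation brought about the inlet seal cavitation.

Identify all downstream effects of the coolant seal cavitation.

the bearing blockage, the bearing wear, the inlet seal cavitation

Direct effects: the inlet seal cavitation.
2 steps out: the bearing blockage, the bearing wear.
Not reachable from it: the coupling leak, the outlet valve vibration, the motor fatigue crack, the coupling vibration, the upstream actuator seizure, the compressor overheating, the feed relay fatigue crack, the drive filter blockage.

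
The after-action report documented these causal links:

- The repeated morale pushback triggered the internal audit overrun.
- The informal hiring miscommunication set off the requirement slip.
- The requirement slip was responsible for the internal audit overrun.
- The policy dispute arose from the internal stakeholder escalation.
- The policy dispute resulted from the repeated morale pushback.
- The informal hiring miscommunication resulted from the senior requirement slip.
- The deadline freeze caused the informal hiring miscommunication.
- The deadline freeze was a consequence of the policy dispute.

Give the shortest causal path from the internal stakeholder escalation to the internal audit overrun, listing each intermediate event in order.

the internal stakeholder escalation → the policy dispute → the deadline freeze → the informal hiring miscommunication → the requirement slip → the internal audit overrun

the internal stakeholder escalation → the policy dispute
the policy dispute → the deadline freeze
the deadline freeze → the informal hiring miscommunication
the informal hiring miscommunication → the requirement slip
the requirement slip → the internal audit overrun
Length: 5 steps.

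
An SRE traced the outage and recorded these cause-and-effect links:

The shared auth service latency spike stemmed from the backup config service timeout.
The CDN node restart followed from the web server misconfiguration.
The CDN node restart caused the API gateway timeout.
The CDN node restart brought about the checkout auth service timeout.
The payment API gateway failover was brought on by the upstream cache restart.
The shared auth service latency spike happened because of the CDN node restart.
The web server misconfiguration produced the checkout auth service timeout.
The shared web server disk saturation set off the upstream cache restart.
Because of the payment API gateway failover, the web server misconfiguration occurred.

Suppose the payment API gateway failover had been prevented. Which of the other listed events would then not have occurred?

the API gateway timeout, the CDN node restart, the checkout auth service timeout, the web server misconfiguration

Downstream of the payment API gateway failover: the web server misconfiguration, the CDN node restart, the checkout auth service timeout, the API gateway timeout, the shared auth service latency spike.
Of those, still caused via another path: the shared auth service latency spike.
The remainder have no surviving cause.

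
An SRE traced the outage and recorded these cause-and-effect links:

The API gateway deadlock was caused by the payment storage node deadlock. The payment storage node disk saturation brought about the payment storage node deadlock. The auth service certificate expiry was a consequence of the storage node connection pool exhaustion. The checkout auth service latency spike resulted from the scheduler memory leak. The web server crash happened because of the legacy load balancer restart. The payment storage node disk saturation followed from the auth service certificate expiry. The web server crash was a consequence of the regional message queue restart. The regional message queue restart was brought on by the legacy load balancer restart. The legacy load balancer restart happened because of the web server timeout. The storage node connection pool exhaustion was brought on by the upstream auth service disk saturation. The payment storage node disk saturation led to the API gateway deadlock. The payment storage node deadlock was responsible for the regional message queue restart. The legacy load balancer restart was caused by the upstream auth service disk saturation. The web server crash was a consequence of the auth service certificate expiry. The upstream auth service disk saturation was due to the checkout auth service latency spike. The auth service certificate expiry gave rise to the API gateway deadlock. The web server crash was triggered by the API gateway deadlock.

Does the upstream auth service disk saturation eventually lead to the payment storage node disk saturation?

There is a causal chain: the upstream auth service disk saturation → the storage node connection pool exhaustion → the auth service certificate expiry → the payment storage node disk saturation.

Yes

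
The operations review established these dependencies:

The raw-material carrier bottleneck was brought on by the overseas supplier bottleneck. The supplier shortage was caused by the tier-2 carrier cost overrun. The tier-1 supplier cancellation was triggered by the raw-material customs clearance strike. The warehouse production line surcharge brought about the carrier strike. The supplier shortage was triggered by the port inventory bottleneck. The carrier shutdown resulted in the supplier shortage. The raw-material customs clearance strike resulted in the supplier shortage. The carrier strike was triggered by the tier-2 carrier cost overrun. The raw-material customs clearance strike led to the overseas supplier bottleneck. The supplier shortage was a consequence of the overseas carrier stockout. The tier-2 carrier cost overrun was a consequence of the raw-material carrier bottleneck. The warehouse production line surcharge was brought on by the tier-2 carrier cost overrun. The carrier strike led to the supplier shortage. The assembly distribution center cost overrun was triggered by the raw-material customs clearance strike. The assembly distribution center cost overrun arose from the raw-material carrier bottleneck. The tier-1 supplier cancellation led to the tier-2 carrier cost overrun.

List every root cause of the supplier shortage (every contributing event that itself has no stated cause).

Tracing upstream from the supplier shortage: the supplier shortage ← the raw-material customs clearance strike.
A separate upstream branch: the supplier shortage ← the overseas carrier stockout.
A separate upstream branch: the supplier shortage ← the carrier shutdown.
A separate upstream branch: the supplier shortage ← the port inventory bottleneck.
Each of those chain origins has no stated cause.

the carrier shutdown, the overseas carrier stockout, the port inventory bottleneck, the raw-material customs clearance strike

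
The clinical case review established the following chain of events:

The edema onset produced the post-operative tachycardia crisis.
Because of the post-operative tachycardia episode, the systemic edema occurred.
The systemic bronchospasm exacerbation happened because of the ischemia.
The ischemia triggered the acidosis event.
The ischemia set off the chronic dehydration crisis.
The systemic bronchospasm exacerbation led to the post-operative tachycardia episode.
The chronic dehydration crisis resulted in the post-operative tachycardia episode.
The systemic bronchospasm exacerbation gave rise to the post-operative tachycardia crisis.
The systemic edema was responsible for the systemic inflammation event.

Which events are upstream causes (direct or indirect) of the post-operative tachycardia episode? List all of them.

the chronic dehydration crisis, the ischemia, the systemic bronchospasm exacerbation

Immediate causes of the post-operative tachycardia episode: the chronic dehydration crisis, the systemic bronchospasm exacerbation.
Further upstream: the ischemia.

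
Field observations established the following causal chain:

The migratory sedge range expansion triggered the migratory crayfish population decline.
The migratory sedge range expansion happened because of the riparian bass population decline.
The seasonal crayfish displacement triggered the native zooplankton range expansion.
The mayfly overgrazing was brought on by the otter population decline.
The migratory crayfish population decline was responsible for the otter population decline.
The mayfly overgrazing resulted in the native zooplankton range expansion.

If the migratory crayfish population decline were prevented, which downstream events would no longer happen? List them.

Downstream of the migratory crayfish population decline: the otter population decline, the mayfly overgrazing, the native zooplankton range expansion.
Of those, still caused via another path: the native zooplankton range expansion.
The remainder have no surviving cause.

the mayfly overgrazing, the otter population decline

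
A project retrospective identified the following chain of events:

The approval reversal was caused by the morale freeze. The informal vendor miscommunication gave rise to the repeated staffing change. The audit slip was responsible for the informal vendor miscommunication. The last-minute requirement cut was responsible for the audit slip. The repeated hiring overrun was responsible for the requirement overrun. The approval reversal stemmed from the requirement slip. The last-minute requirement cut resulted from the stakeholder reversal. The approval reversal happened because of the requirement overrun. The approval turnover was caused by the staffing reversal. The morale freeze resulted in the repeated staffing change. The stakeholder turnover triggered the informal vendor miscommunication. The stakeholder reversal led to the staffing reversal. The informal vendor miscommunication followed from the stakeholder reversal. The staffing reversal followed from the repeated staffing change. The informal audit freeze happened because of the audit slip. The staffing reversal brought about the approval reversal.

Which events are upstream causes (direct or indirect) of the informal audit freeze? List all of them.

the audit slip, the last-minute requirement cut, the stakeholder reversal

Immediate cause of the informal audit freeze: the audit slip.
Further upstream: the stakeholder reversal, the last-minute requirement cut.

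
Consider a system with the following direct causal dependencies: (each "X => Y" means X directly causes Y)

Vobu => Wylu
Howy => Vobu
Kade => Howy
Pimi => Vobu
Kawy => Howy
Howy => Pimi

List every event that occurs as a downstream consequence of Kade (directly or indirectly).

Direct effects: Howy.
2 steps out: Pimi, Vobu.
3 steps out: Wylu.
Not reachable from it: Kawy.

Howy, Pimi, Vobu, Wylu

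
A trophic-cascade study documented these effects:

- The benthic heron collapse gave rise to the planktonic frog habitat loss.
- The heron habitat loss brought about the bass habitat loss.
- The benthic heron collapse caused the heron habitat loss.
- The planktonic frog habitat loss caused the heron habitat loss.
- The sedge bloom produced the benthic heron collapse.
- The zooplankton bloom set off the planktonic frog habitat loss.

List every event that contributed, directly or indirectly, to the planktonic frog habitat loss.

Immediate causes of the planktonic frog habitat loss: the benthic heron collapse, the zooplankton bloom.
Further upstream: the sedge bloom.

the benthic heron collapse, the sedge bloom, the zooplankton bloom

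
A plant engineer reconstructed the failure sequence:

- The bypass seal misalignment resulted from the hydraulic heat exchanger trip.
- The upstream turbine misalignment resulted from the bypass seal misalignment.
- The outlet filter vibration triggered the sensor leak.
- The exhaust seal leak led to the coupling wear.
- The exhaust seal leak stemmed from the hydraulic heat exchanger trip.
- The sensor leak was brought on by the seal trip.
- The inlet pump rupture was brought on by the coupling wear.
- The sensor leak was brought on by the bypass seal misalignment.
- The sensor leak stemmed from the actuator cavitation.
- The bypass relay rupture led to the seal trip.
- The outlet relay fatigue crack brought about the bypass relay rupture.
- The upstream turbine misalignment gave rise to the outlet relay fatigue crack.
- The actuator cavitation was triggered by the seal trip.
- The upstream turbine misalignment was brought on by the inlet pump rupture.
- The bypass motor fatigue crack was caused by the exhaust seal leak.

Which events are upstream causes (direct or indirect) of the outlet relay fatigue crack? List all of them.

Immediate cause of the outlet relay fatigue crack: the upstream turbine misalignment.
Further upstream: the hydraulic heat exchanger trip, the exhaust seal leak, the coupling wear, the inlet pump rupture, the bypass seal misalignment.

the bypass seal misalignment, the coupling wear, the exhaust seal leak, the hydraulic heat exchanger trip, the inlet pump rupture, the upstream turbine misalignment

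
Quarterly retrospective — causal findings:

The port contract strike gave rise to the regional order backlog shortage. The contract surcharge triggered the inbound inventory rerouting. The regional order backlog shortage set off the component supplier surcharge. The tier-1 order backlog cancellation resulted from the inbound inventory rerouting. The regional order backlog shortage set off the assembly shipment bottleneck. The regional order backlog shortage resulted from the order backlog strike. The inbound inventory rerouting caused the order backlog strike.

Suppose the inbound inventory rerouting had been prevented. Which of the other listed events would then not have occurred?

the order backlog strike, the tier-1 order backlog cancellation

Downstream of the inbound inventory rerouting: the order backlog strike, the regional order backlog shortage, the component supplier surcharge, the tier-1 order backlog cancellation, the assembly shipment bottleneck.
Of those, still caused via another path: the regional order backlog shortage, the component supplier surcharge, the assembly shipment bottleneck.
The remainder have no surviving cause.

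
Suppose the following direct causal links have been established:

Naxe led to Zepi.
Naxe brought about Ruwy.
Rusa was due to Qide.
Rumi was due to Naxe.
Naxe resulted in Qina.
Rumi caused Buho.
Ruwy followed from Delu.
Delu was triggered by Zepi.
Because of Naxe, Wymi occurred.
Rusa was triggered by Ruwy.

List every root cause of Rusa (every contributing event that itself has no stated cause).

Tracing upstream from Rusa: Rusa ← Ruwy ← Naxe.
A separate upstream branch: Rusa ← Qide.
Each of those chain origins has no stated cause.

Naxe, Qide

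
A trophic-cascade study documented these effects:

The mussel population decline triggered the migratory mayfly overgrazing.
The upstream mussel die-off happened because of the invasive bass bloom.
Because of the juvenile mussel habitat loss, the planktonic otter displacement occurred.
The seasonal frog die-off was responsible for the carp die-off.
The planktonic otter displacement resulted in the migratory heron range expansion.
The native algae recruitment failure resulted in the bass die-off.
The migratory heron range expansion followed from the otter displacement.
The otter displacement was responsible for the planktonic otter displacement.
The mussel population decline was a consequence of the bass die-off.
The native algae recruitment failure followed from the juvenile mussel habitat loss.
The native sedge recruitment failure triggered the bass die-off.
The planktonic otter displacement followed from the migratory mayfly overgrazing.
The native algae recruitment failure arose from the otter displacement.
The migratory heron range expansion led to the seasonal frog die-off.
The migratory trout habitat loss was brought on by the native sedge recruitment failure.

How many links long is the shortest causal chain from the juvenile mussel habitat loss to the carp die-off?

Shortest chain: the juvenile mussel habitat loss → the planktonic otter displacement → the migratory heron range expansion → the seasonal frog die-off → the carp die-off.

4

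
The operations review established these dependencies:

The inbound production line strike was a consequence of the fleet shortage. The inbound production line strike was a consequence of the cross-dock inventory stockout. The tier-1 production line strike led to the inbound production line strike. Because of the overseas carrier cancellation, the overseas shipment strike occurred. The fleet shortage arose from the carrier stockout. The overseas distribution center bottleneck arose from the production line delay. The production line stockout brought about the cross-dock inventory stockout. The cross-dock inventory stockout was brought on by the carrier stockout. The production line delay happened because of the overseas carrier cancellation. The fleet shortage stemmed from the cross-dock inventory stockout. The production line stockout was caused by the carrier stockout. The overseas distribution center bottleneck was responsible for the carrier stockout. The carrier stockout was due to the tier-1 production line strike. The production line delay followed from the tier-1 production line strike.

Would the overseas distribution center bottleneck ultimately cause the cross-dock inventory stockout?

Yes

There is a causal chain: the overseas distribution center bottleneck → the carrier stockout → the cross-dock inventory stockout.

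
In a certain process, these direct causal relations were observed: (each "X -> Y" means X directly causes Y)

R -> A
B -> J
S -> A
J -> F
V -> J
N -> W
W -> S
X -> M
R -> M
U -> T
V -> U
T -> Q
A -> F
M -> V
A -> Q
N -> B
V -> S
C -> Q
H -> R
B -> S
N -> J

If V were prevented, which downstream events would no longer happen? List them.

Downstream of V: U, T, S, J, A, Q, F.
Of those, still caused via another path: S, J, A, Q, F.
The remainder have no surviving cause.

T, U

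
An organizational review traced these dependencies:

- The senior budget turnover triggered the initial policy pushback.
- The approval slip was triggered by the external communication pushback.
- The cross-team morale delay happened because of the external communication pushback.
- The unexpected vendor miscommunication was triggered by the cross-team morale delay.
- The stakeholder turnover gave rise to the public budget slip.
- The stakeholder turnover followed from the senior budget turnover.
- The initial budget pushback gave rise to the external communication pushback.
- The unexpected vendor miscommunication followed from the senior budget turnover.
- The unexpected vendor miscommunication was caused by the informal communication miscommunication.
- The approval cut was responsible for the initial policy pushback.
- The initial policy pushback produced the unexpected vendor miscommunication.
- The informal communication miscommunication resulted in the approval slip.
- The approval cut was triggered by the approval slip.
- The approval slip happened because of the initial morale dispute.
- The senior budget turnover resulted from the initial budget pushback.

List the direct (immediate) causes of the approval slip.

the external communication pushback, the informal communication miscommunication, the initial morale dispute

Upstream contributors include the initial budget pushback, but only the external communication pushback, the informal communication miscommunication, the initial morale dispute feed directly into the approval slip.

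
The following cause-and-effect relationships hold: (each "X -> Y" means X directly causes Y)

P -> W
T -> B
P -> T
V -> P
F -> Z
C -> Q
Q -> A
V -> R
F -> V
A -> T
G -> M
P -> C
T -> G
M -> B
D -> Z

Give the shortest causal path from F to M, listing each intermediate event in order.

F → V
V → P
P → T
T → G
G → M
Length: 5 steps.

F → V → P → T → G → M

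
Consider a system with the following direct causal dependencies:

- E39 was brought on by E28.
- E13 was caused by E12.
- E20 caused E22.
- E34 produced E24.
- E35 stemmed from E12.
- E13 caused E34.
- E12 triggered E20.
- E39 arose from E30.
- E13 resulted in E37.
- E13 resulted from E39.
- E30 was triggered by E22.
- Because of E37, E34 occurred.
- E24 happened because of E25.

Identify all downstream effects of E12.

E13, E20, E22, E24, E30, E34, E35, E37, E39

Direct effects: E35, E20, E13.
2 steps out: E22, E37, E34.
3 steps out: E30, E24.
4 steps out: E39.
Not reachable from it: E28, E25.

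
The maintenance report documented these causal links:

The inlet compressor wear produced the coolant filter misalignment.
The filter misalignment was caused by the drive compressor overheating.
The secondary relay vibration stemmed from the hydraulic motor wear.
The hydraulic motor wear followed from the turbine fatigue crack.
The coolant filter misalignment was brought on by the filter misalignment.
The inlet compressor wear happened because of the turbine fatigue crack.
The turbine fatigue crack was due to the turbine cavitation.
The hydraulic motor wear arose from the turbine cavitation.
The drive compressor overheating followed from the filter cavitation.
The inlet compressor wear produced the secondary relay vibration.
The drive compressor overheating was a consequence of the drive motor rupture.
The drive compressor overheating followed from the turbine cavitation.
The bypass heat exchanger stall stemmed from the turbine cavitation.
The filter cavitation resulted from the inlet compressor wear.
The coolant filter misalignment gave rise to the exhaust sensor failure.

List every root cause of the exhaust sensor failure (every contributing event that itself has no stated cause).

Tracing upstream from the exhaust sensor failure: the exhaust sensor failure ← the coolant filter misalignment ← the inlet compressor wear ← the turbine fatigue crack ← the turbine cavitation.
A separate upstream branch: the exhaust sensor failure ← the coolant filter misalignment ← the filter misalignment ← the drive compressor overheating ← the drive motor rupture.
Each of those chain origins has no stated cause.

the drive motor rupture, the turbine cavitation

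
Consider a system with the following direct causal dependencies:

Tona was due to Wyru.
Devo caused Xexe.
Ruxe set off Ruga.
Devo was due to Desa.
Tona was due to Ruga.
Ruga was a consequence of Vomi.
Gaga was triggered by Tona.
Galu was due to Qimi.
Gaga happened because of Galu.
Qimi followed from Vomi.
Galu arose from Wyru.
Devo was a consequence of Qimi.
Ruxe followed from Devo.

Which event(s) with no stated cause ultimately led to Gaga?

Desa, Vomi, Wyru

Tracing upstream from Gaga: Gaga ← Galu ← Qimi ← Vomi.
A separate upstream branch: Gaga ← Tona ← Ruga ← Ruxe ← Devo ← Desa.
A separate upstream branch: Gaga ← Galu ← Wyru.
Each of those chain origins has no stated cause.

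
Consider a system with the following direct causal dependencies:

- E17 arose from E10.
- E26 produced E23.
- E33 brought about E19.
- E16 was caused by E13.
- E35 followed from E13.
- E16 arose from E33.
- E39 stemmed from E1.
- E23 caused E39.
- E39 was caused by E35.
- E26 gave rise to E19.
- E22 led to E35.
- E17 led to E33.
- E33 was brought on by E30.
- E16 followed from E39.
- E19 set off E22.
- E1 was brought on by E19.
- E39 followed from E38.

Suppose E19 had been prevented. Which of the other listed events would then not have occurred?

Downstream of E19: E22, E35, E1, E39, E16.
Of those, still caused via another path: E35, E39, E16.
The remainder have no surviving cause.

E1, E22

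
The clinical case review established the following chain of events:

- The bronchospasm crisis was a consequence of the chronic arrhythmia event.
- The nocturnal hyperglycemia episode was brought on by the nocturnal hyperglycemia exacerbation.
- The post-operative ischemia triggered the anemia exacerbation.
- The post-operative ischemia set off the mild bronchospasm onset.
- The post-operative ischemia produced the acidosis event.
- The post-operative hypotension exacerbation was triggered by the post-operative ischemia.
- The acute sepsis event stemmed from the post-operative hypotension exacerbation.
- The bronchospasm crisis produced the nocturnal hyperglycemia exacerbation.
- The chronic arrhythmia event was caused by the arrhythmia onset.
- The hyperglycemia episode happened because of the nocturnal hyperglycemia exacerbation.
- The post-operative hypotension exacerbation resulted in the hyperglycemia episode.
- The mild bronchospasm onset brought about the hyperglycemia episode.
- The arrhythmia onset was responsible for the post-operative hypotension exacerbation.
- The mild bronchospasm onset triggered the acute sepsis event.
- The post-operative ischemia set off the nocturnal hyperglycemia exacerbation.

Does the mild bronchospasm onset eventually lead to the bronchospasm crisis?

The mild bronchospasm onset leads to the hyperglycemia episode, the acute sepsis event; the bronchospasm crisis is not among them.

No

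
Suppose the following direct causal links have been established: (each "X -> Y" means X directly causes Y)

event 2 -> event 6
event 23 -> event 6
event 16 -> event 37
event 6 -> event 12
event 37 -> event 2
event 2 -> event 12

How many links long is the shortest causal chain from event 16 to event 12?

Shortest chain: event 16 → event 37 → event 2 → event 12.

3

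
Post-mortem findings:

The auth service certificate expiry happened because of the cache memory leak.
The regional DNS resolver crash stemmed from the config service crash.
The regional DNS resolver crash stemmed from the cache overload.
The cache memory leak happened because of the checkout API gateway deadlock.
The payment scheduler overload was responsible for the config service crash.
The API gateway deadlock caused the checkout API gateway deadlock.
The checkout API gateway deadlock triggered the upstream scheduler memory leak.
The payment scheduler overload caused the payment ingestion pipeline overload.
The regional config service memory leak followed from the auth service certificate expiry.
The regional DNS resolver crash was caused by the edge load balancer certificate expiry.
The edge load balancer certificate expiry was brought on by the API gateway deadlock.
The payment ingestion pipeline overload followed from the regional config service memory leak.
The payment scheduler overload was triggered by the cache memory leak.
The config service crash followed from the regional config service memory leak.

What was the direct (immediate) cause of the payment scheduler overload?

Upstream contributors include the API gateway deadlock, the checkout API gateway deadlock, but only the cache memory leak feeds directly into the payment scheduler overload.

the cache memory leak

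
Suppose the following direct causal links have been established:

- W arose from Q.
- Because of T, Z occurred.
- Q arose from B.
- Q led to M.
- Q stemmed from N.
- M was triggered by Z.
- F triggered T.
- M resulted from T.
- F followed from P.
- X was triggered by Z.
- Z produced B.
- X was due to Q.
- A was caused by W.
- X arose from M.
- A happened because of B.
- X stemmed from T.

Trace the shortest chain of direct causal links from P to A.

P → F
F → T
T → Z
Z → B
B → A
Length: 5 steps.

P → F → T → Z → B → A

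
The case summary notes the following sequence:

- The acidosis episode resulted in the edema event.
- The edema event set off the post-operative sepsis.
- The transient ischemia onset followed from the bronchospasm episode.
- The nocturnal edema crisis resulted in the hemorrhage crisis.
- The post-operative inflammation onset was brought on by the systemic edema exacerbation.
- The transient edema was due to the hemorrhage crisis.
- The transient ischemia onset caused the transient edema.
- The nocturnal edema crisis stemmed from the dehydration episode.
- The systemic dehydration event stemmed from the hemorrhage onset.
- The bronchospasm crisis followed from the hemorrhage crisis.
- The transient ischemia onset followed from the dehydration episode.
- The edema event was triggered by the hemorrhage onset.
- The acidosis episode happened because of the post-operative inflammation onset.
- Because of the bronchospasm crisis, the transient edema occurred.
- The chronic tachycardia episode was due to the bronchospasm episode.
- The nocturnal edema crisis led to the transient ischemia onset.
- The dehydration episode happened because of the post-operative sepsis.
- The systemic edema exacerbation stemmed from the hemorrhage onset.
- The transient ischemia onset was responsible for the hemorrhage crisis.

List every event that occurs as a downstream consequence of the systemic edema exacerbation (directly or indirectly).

Direct effects: the post-operative inflammation onset.
2 steps out: the acidosis episode.
3 steps out: the edema event.
4 steps out: the post-operative sepsis.
5 steps out: the dehydration episode.
6 steps out: the nocturnal edema crisis, the transient ischemia onset.
7 steps out: the hemorrhage crisis, the transient edema.
8 steps out: the bronchospasm crisis.
Not reachable from it: the hemorrhage onset, the systemic dehydration event, the bronchospasm episode, the chronic tachycardia episode.

the acidosis episode, the bronchospasm crisis, the dehydration episode, the edema event, the hemorrhage crisis, the nocturnal edema crisis, the post-operative inflammation onset, the post-operative sepsis, the transient edema, the transient ischemia onset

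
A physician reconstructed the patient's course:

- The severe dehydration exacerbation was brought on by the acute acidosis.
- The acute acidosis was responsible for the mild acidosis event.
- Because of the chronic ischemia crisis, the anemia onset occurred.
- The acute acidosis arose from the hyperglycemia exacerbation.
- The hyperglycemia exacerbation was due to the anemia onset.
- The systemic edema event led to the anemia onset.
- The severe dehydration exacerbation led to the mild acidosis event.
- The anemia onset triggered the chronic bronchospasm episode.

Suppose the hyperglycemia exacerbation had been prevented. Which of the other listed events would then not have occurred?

the acute acidosis, the mild acidosis event, the severe dehydration exacerbation

Downstream of the hyperglycemia exacerbation: the acute acidosis, the severe dehydration exacerbation, the mild acidosis event.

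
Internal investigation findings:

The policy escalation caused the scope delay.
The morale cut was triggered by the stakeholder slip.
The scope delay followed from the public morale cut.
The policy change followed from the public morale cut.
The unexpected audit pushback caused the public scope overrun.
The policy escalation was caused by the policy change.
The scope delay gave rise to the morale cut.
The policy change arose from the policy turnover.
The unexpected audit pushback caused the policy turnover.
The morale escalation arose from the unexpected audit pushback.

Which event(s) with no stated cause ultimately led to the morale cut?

Tracing upstream from the morale cut: the morale cut ← the scope delay ← the public morale cut.
A separate upstream branch: the morale cut ← the scope delay ← the policy escalation ← the policy change ← the policy turnover ← the unexpected audit pushback.
A separate upstream branch: the morale cut ← the stakeholder slip.
Each of those chain origins has no stated cause.

the public morale cut, the stakeholder slip, the unexpected audit pushback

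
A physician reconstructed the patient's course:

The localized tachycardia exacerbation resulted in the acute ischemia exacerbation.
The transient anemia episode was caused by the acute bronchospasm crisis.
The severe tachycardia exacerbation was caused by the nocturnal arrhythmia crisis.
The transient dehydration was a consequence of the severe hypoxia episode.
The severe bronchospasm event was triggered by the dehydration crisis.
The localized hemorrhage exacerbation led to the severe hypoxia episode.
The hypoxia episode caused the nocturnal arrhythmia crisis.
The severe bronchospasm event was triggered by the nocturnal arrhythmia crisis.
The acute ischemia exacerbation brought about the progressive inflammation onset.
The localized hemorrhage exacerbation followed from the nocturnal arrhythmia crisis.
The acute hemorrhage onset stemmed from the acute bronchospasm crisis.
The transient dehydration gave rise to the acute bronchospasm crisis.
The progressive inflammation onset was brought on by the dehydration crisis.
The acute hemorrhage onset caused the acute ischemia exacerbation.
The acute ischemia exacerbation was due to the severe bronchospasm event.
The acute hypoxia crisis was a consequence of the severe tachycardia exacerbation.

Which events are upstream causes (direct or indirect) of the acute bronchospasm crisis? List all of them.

Immediate cause of the acute bronchospasm crisis: the transient dehydration.
Further upstream: the hypoxia episode, the nocturnal arrhythmia crisis, the localized hemorrhage exacerbation, the severe hypoxia episode.

the hypoxia episode, the localized hemorrhage exacerbation, the nocturnal arrhythmia crisis, the severe hypoxia episode, the transient dehydration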